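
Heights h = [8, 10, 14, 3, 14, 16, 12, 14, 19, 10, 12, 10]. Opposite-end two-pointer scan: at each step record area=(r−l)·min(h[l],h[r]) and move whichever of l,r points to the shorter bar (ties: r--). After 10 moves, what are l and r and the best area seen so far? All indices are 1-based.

[1,12] min(8,10)*11=88 best=88 * → l++
[2,12] min(10,10)*10=100 best=100 * → r--
[2,11] min(10,12)*9=90 best=100 → l++
[3,11] min(14,12)*8=96 best=100 → r--
[3,10] min(14,10)*7=70 best=100 → r--
[3,9] min(14,19)*6=84 best=100 → l++
[4,9] min(3,19)*5=15 best=100 → l++
[5,9] min(14,19)*4=56 best=100 → l++
[6,9] min(16,19)*3=48 best=100 → l++
[7,9] min(12,19)*2=24 best=100 → l++

l=8, r=9, best area=100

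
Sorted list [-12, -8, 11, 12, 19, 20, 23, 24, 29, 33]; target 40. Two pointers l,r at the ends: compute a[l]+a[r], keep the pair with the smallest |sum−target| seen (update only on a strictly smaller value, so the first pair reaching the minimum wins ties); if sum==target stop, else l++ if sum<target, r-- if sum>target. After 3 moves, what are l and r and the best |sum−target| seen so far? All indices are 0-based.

[0,9] -12+33=21 d=19 * → l++
[1,9] -8+33=25 d=15 * → l++
[2,9] 11+33=44 d=4 * → r--

l=2, r=8, best |Δ|=4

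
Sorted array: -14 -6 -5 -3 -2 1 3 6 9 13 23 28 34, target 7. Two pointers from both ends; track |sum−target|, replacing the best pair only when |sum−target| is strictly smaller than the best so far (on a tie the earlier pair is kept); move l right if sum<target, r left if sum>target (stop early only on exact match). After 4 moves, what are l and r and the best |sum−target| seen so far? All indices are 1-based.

l=1 r=13: -14+34=20 d=13 *, r--
l=1 r=12: -14+28=14 d=7 *, r--
l=1 r=11: -14+23=9 d=2 *, r--
l=1 r=10: -14+13=-1 d=8, l++

l=2, r=10, best |Δ|=2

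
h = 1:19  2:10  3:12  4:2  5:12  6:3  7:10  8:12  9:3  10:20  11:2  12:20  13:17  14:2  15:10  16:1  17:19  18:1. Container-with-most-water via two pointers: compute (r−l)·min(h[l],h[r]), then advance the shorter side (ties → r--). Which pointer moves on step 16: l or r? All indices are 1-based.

r

[1,18] min(19,1)*17=17 best=17 * → r--
[1,17] min(19,19)*16=304 best=304 * → r--
[1,16] min(19,1)*15=15 best=304 → r--
[1,15] min(19,10)*14=140 best=304 → r--
[1,14] min(19,2)*13=26 best=304 → r--
[1,13] min(19,17)*12=204 best=304 → r--
[1,12] min(19,20)*11=209 best=304 → l++
[2,12] min(10,20)*10=100 best=304 → l++
[3,12] min(12,20)*9=108 best=304 → l++
[4,12] min(2,20)*8=16 best=304 → l++
[5,12] min(12,20)*7=84 best=304 → l++
[6,12] min(3,20)*6=18 best=304 → l++
[7,12] min(10,20)*5=50 best=304 → l++
[8,12] min(12,20)*4=48 best=304 → l++
[9,12] min(3,20)*3=9 best=304 → l++
[10,12] min(20,20)*2=40 best=304 → r--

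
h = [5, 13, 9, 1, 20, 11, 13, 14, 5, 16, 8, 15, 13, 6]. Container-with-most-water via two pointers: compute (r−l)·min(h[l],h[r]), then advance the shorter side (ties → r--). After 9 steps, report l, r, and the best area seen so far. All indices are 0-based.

l=4, r=8, best area=143

[0,13] min(5,6)*13=65 best=65 * → l++
[1,13] min(13,6)*12=72 best=72 * → r--
[1,12] min(13,13)*11=143 best=143 * → r--
[1,11] min(13,15)*10=130 best=143 → l++
[2,11] min(9,15)*9=81 best=143 → l++
[3,11] min(1,15)*8=8 best=143 → l++
[4,11] min(20,15)*7=105 best=143 → r--
[4,10] min(20,8)*6=48 best=143 → r--
[4,9] min(20,16)*5=80 best=143 → r--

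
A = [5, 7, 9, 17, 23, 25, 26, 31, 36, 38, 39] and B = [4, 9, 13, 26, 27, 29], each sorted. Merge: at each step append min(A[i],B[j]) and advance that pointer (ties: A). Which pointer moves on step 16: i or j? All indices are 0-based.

[i=0,j=0] A[i]=5>B[j]=4 take 4 → j++
[i=0,j=1] A[i]=5<=B[j]=9 take 5 → i++
[i=1,j=1] A[i]=7<=B[j]=9 take 7 → i++
[i=2,j=1] A[i]=9<=B[j]=9 take 9 → i++
[i=3,j=1] A[i]=17>B[j]=9 take 9 → j++
[i=3,j=2] A[i]=17>B[j]=13 take 13 → j++
[i=3,j=3] A[i]=17<=B[j]=26 take 17 → i++
[i=4,j=3] A[i]=23<=B[j]=26 take 23 → i++
[i=5,j=3] A[i]=25<=B[j]=26 take 25 → i++
[i=6,j=3] A[i]=26<=B[j]=26 take 26 → i++
[i=7,j=3] A[i]=31>B[j]=26 take 26 → j++
[i=7,j=4] A[i]=31>B[j]=27 take 27 → j++
[i=7,j=5] A[i]=31>B[j]=29 take 29 → j++
[i=7,j=6] B done, take A[i]=31 → i++
[i=8,j=6] B done, take A[i]=36 → i++
[i=9,j=6] B done, take A[i]=38 → i++

i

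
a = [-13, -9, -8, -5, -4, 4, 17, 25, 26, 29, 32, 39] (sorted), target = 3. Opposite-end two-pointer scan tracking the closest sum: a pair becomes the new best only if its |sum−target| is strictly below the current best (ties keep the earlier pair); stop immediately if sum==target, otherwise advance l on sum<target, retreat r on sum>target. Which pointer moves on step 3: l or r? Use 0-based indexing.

[0,11] -13+39=26 d=23 * → r--
[0,10] -13+32=19 d=16 * → r--
[0,9] -13+29=16 d=13 * → r--

r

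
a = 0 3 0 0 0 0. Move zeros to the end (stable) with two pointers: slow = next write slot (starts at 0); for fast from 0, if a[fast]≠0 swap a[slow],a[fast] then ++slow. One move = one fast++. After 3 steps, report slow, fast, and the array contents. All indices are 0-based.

slow=1, fast=3, a=[3, 0, 0, 0, 0, 0]

(s=0,f=0) a[fast]=0 → fast++
(s=0,f=1) a[fast]=3≠0 swap→a[0]=3 → slow++,fast++
(s=1,f=2) a[fast]=0 → fast++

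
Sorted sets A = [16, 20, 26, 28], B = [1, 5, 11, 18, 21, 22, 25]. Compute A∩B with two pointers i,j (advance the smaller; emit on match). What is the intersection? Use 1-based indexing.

intersection = []

[i=1,j=1] 16>1 → j++
[i=1,j=2] 16>5 → j++
[i=1,j=3] 16>11 → j++
[i=1,j=4] 16<18 → i++
[i=2,j=4] 20>18 → j++
[i=2,j=5] 20<21 → i++
[i=3,j=5] 26>21 → j++
[i=3,j=6] 26>22 → j++
[i=3,j=7] 26>25 → j++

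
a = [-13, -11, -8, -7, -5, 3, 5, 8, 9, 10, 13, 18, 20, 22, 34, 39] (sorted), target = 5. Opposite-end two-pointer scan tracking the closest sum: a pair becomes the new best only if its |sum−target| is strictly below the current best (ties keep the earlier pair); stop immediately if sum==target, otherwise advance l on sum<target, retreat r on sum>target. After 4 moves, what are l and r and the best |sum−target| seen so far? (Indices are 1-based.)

l=1, r=12, best |Δ|=2

l=1 r=16: -13+39=26 d=21 *, r--
l=1 r=15: -13+34=21 d=16 *, r--
l=1 r=14: -13+22=9 d=4 *, r--
l=1 r=13: -13+20=7 d=2 *, r--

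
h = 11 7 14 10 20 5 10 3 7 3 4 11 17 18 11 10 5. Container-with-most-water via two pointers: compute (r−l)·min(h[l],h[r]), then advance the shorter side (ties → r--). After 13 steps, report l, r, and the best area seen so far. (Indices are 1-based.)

l=5, r=8, best area=162

l=1 r=17: min(11,5)*16=80 best=80 *, r--
l=1 r=16: min(11,10)*15=150 best=150 *, r--
l=1 r=15: min(11,11)*14=154 best=154 *, r--
l=1 r=14: min(11,18)*13=143 best=154, l++
l=2 r=14: min(7,18)*12=84 best=154, l++
l=3 r=14: min(14,18)*11=154 best=154, l++
l=4 r=14: min(10,18)*10=100 best=154, l++
l=5 r=14: min(20,18)*9=162 best=162 *, r--
l=5 r=13: min(20,17)*8=136 best=162, r--
l=5 r=12: min(20,11)*7=77 best=162, r--
l=5 r=11: min(20,4)*6=24 best=162, r--
l=5 r=10: min(20,3)*5=15 best=162, r--
l=5 r=9: min(20,7)*4=28 best=162, r--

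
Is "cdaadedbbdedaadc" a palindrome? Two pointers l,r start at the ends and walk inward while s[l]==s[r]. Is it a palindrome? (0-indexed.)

l=0 r=15: 'c'=='c', l++,r--
l=1 r=14: 'd'=='d', l++,r--
l=2 r=13: 'a'=='a', l++,r--
l=3 r=12: 'a'=='a', l++,r--
l=4 r=11: 'd'=='d', l++,r--
l=5 r=10: 'e'=='e', l++,r--
l=6 r=9: 'd'=='d', l++,r--
l=7 r=8: 'b'=='b', l++,r--

palindrome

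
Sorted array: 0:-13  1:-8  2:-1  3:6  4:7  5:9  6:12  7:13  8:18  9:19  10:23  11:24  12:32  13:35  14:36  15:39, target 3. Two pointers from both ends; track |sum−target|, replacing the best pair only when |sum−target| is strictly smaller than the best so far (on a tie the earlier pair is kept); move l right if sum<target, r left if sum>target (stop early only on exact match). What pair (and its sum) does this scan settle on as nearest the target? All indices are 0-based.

pair (-8, 12) with sum 4 (|Δ|=1)

[0,15] -13+39=26 d=23 * → r--
[0,14] -13+36=23 d=20 * → r--
[0,13] -13+35=22 d=19 * → r--
[0,12] -13+32=19 d=16 * → r--
[0,11] -13+24=11 d=8 * → r--
[0,10] -13+23=10 d=7 * → r--
[0,9] -13+19=6 d=3 * → r--
[0,8] -13+18=5 d=2 * → r--
[0,7] -13+13=0 d=3 → l++
[1,7] -8+13=5 d=2 → r--
[1,6] -8+12=4 d=1 * → r--
[1,5] -8+9=1 d=2 → l++
[2,5] -1+9=8 d=5 → r--
[2,4] -1+7=6 d=3 → r--
[2,3] -1+6=5 d=2 → r--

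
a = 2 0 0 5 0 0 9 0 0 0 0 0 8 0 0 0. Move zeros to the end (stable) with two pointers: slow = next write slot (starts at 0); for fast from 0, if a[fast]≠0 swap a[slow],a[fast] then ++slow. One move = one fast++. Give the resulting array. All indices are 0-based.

(s=0,f=0) a[fast]=2≠0 swap→a[0]=2 → slow++,fast++
(s=1,f=1) a[fast]=0 → fast++
(s=1,f=2) a[fast]=0 → fast++
(s=1,f=3) a[fast]=5≠0 swap→a[1]=5 → slow++,fast++
(s=2,f=4) a[fast]=0 → fast++
(s=2,f=5) a[fast]=0 → fast++
(s=2,f=6) a[fast]=9≠0 swap→a[2]=9 → slow++,fast++
(s=3,f=7) a[fast]=0 → fast++
(s=3,f=8) a[fast]=0 → fast++
(s=3,f=9) a[fast]=0 → fast++
(s=3,f=10) a[fast]=0 → fast++
(s=3,f=11) a[fast]=0 → fast++
(s=3,f=12) a[fast]=8≠0 swap→a[3]=8 → slow++,fast++
(s=4,f=13) a[fast]=0 → fast++
(s=4,f=14) a[fast]=0 → fast++
(s=4,f=15) a[fast]=0 → fast++

[2, 5, 9, 8, 0, 0, 0, 0, 0, 0, 0, 0, 0, 0, 0, 0]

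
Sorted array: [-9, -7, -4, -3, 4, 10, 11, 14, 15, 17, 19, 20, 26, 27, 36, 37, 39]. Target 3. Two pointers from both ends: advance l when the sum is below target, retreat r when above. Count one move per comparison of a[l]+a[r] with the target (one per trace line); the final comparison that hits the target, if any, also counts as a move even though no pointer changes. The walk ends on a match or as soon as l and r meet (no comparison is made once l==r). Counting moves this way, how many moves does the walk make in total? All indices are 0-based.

13 moves

l=0 r=16: -9+39=30 >3, r--
l=0 r=15: -9+37=28 >3, r--
l=0 r=14: -9+36=27 >3, r--
l=0 r=13: -9+27=18 >3, r--
l=0 r=12: -9+26=17 >3, r--
l=0 r=11: -9+20=11 >3, r--
l=0 r=10: -9+19=10 >3, r--
l=0 r=9: -9+17=8 >3, r--
l=0 r=8: -9+15=6 >3, r--
l=0 r=7: -9+14=5 >3, r--
l=0 r=6: -9+11=2 <3, l++
l=1 r=6: -7+11=4 >3, r--
l=1 r=5: -7+10=3, found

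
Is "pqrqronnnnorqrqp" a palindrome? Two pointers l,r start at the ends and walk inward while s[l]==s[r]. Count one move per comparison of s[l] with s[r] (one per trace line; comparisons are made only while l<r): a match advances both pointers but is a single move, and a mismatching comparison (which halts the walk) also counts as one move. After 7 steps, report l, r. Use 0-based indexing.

l=7, r=8

[0,15] 'p'=='p' → l++,r--
[1,14] 'q'=='q' → l++,r--
[2,13] 'r'=='r' → l++,r--
[3,12] 'q'=='q' → l++,r--
[4,11] 'r'=='r' → l++,r--
[5,10] 'o'=='o' → l++,r--
[6,9] 'n'=='n' → l++,r--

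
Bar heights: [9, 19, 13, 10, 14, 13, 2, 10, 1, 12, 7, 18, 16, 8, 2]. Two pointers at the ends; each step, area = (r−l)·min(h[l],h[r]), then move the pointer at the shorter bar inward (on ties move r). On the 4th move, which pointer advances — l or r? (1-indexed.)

r

l=1 r=15: min(9,2)*14=28 best=28 *, r--
l=1 r=14: min(9,8)*13=104 best=104 *, r--
l=1 r=13: min(9,16)*12=108 best=108 *, l++
l=2 r=13: min(19,16)*11=176 best=176 *, r--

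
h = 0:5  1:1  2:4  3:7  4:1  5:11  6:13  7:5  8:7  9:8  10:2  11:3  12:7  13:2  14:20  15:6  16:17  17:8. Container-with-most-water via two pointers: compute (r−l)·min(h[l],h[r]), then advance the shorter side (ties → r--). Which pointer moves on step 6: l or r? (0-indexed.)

[0,17] min(5,8)*17=85 best=85 * → l++
[1,17] min(1,8)*16=16 best=85 → l++
[2,17] min(4,8)*15=60 best=85 → l++
[3,17] min(7,8)*14=98 best=98 * → l++
[4,17] min(1,8)*13=13 best=98 → l++
[5,17] min(11,8)*12=96 best=98 → r--

r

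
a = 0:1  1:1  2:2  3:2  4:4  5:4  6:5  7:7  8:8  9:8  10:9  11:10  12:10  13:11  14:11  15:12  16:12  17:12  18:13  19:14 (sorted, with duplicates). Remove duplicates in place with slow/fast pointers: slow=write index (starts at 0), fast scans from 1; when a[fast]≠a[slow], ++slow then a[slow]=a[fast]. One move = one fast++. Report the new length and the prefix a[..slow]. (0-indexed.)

slow=0 fast=1: a[fast]=1=a[slow] dup, fast++
slow=0 fast=2: a[fast]=2≠a[slow]=1 write a[1]=2, slow++,fast++
slow=1 fast=3: a[fast]=2=a[slow] dup, fast++
slow=1 fast=4: a[fast]=4≠a[slow]=2 write a[2]=4, slow++,fast++
slow=2 fast=5: a[fast]=4=a[slow] dup, fast++
slow=2 fast=6: a[fast]=5≠a[slow]=4 write a[3]=5, slow++,fast++
slow=3 fast=7: a[fast]=7≠a[slow]=5 write a[4]=7, slow++,fast++
slow=4 fast=8: a[fast]=8≠a[slow]=7 write a[5]=8, slow++,fast++
slow=5 fast=9: a[fast]=8=a[slow] dup, fast++
slow=5 fast=10: a[fast]=9≠a[slow]=8 write a[6]=9, slow++,fast++
slow=6 fast=11: a[fast]=10≠a[slow]=9 write a[7]=10, slow++,fast++
slow=7 fast=12: a[fast]=10=a[slow] dup, fast++
slow=7 fast=13: a[fast]=11≠a[slow]=10 write a[8]=11, slow++,fast++
slow=8 fast=14: a[fast]=11=a[slow] dup, fast++
slow=8 fast=15: a[fast]=12≠a[slow]=11 write a[9]=12, slow++,fast++
slow=9 fast=16: a[fast]=12=a[slow] dup, fast++
slow=9 fast=17: a[fast]=12=a[slow] dup, fast++
slow=9 fast=18: a[fast]=13≠a[slow]=12 write a[10]=13, slow++,fast++
slow=10 fast=19: a[fast]=14≠a[slow]=13 write a[11]=14, slow++,fast++

length 12; prefix = [1, 2, 4, 5, 7, 8, 9, 10, 11, 12, 13, 14]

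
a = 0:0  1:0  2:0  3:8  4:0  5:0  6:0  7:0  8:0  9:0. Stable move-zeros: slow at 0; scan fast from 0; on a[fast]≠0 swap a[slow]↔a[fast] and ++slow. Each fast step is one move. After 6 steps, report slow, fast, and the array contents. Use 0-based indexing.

(s=0,f=0) a[fast]=0 → fast++
(s=0,f=1) a[fast]=0 → fast++
(s=0,f=2) a[fast]=0 → fast++
(s=0,f=3) a[fast]=8≠0 swap→a[0]=8 → slow++,fast++
(s=1,f=4) a[fast]=0 → fast++
(s=1,f=5) a[fast]=0 → fast++

slow=1, fast=6, a=[8, 0, 0, 0, 0, 0, 0, 0, 0, 0]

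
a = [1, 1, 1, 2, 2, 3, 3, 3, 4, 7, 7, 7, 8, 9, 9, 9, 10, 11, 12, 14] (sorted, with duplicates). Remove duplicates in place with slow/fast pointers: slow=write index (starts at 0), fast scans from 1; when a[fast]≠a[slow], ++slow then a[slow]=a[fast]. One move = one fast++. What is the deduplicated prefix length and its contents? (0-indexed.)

(s=0,f=1) a[fast]=1=a[slow] dup → fast++
(s=0,f=2) a[fast]=1=a[slow] dup → fast++
(s=0,f=3) a[fast]=2≠a[slow]=1 write a[1]=2 → slow++,fast++
(s=1,f=4) a[fast]=2=a[slow] dup → fast++
(s=1,f=5) a[fast]=3≠a[slow]=2 write a[2]=3 → slow++,fast++
(s=2,f=6) a[fast]=3=a[slow] dup → fast++
(s=2,f=7) a[fast]=3=a[slow] dup → fast++
(s=2,f=8) a[fast]=4≠a[slow]=3 write a[3]=4 → slow++,fast++
(s=3,f=9) a[fast]=7≠a[slow]=4 write a[4]=7 → slow++,fast++
(s=4,f=10) a[fast]=7=a[slow] dup → fast++
(s=4,f=11) a[fast]=7=a[slow] dup → fast++
(s=4,f=12) a[fast]=8≠a[slow]=7 write a[5]=8 → slow++,fast++
(s=5,f=13) a[fast]=9≠a[slow]=8 write a[6]=9 → slow++,fast++
(s=6,f=14) a[fast]=9=a[slow] dup → fast++
(s=6,f=15) a[fast]=9=a[slow] dup → fast++
(s=6,f=16) a[fast]=10≠a[slow]=9 write a[7]=10 → slow++,fast++
(s=7,f=17) a[fast]=11≠a[slow]=10 write a[8]=11 → slow++,fast++
(s=8,f=18) a[fast]=12≠a[slow]=11 write a[9]=12 → slow++,fast++
(s=9,f=19) a[fast]=14≠a[slow]=12 write a[10]=14 → slow++,fast++

length 11; prefix = [1, 2, 3, 4, 7, 8, 9, 10, 11, 12, 14]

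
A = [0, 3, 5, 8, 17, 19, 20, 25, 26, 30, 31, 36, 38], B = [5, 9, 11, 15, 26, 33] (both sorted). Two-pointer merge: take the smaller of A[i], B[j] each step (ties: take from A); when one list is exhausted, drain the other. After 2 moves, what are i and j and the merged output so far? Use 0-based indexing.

i=0 j=0: A[i]=0<=B[j]=5 take 0, i++
i=1 j=0: A[i]=3<=B[j]=5 take 3, i++

i=2, j=0, merged so far=[0, 3]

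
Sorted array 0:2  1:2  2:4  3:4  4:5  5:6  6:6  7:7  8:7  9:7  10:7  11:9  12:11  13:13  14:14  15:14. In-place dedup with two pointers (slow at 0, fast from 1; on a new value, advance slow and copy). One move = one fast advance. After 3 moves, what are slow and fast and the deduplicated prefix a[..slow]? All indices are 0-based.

(s=0,f=1) a[fast]=2=a[slow] dup → fast++
(s=0,f=2) a[fast]=4≠a[slow]=2 write a[1]=4 → slow++,fast++
(s=1,f=3) a[fast]=4=a[slow] dup → fast++

slow=1, fast=4, prefix=[2, 4]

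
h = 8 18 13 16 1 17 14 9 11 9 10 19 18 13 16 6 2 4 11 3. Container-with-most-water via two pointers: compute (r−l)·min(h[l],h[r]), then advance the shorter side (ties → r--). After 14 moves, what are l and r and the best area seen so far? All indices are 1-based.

l=7, r=12, best area=208

l=1 r=20: min(8,3)*19=57 best=57 *, r--
l=1 r=19: min(8,11)*18=144 best=144 *, l++
l=2 r=19: min(18,11)*17=187 best=187 *, r--
l=2 r=18: min(18,4)*16=64 best=187, r--
l=2 r=17: min(18,2)*15=30 best=187, r--
l=2 r=16: min(18,6)*14=84 best=187, r--
l=2 r=15: min(18,16)*13=208 best=208 *, r--
l=2 r=14: min(18,13)*12=156 best=208, r--
l=2 r=13: min(18,18)*11=198 best=208, r--
l=2 r=12: min(18,19)*10=180 best=208, l++
l=3 r=12: min(13,19)*9=117 best=208, l++
l=4 r=12: min(16,19)*8=128 best=208, l++
l=5 r=12: min(1,19)*7=7 best=208, l++
l=6 r=12: min(17,19)*6=102 best=208, l++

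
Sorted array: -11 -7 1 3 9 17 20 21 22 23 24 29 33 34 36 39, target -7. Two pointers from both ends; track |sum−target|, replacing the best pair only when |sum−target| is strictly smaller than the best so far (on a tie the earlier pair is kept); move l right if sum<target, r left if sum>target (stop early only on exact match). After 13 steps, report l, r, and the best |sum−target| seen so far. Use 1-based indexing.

[1,16] -11+39=28 d=35 * → r--
[1,15] -11+36=25 d=32 * → r--
[1,14] -11+34=23 d=30 * → r--
[1,13] -11+33=22 d=29 * → r--
[1,12] -11+29=18 d=25 * → r--
[1,11] -11+24=13 d=20 * → r--
[1,10] -11+23=12 d=19 * → r--
[1,9] -11+22=11 d=18 * → r--
[1,8] -11+21=10 d=17 * → r--
[1,7] -11+20=9 d=16 * → r--
[1,6] -11+17=6 d=13 * → r--
[1,5] -11+9=-2 d=5 * → r--
[1,4] -11+3=-8 d=1 * → l++

l=2, r=4, best |Δ|=1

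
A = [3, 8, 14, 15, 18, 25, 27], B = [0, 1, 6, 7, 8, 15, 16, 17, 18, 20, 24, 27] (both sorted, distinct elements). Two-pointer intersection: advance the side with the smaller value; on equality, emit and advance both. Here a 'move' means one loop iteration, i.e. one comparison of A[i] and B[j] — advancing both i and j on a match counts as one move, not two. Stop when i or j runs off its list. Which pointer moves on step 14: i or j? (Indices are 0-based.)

i

[i=0,j=0] 3>0 → j++
[i=0,j=1] 3>1 → j++
[i=0,j=2] 3<6 → i++
[i=1,j=2] 8>6 → j++
[i=1,j=3] 8>7 → j++
[i=1,j=4] 8==8 emit → i++,j++
[i=2,j=5] 14<15 → i++
[i=3,j=5] 15==15 emit → i++,j++
[i=4,j=6] 18>16 → j++
[i=4,j=7] 18>17 → j++
[i=4,j=8] 18==18 emit → i++,j++
[i=5,j=9] 25>20 → j++
[i=5,j=10] 25>24 → j++
[i=5,j=11] 25<27 → i++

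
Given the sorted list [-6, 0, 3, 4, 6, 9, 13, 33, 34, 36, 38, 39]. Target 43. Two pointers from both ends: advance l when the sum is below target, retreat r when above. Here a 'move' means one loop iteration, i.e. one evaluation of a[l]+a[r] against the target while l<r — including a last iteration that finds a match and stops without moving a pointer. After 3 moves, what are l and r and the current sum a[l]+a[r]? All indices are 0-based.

l=3, r=11, sum=43

l=0 r=11: -6+39=33 <43, l++
l=1 r=11: 0+39=39 <43, l++
l=2 r=11: 3+39=42 <43, l++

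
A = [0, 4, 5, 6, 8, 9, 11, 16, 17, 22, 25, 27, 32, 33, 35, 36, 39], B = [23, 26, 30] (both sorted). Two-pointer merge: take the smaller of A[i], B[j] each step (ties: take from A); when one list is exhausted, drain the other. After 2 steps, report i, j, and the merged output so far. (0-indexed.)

i=0 j=0: A[i]=0<=B[j]=23 take 0, i++
i=1 j=0: A[i]=4<=B[j]=23 take 4, i++

i=2, j=0, merged so far=[0, 4]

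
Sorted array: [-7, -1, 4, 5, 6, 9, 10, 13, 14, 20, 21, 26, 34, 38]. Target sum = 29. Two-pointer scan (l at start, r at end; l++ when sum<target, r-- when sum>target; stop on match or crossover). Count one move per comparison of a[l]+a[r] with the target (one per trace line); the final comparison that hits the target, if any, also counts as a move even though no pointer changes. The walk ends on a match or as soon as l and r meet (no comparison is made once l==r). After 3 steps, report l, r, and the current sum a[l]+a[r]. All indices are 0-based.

l=1, r=11, sum=25

l=0 r=13: -7+38=31 >29, r--
l=0 r=12: -7+34=27 <29, l++
l=1 r=12: -1+34=33 >29, r--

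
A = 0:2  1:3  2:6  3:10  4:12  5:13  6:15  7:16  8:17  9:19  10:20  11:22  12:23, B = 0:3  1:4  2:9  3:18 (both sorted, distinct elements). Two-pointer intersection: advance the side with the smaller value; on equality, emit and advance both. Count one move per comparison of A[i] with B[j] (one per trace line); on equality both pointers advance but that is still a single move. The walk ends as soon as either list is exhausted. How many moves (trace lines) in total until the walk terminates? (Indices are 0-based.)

12 moves

[i=0,j=0] 2<3 → i++
[i=1,j=0] 3==3 emit → i++,j++
[i=2,j=1] 6>4 → j++
[i=2,j=2] 6<9 → i++
[i=3,j=2] 10>9 → j++
[i=3,j=3] 10<18 → i++
[i=4,j=3] 12<18 → i++
[i=5,j=3] 13<18 → i++
[i=6,j=3] 15<18 → i++
[i=7,j=3] 16<18 → i++
[i=8,j=3] 17<18 → i++
[i=9,j=3] 19>18 → j++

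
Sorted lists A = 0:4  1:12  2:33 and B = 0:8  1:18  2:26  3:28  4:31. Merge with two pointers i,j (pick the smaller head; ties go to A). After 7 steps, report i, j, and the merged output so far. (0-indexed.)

i=2, j=5, merged so far=[4, 8, 12, 18, 26, 28, 31]

i=0 j=0: A[i]=4<=B[j]=8 take 4, i++
i=1 j=0: A[i]=12>B[j]=8 take 8, j++
i=1 j=1: A[i]=12<=B[j]=18 take 12, i++
i=2 j=1: A[i]=33>B[j]=18 take 18, j++
i=2 j=2: A[i]=33>B[j]=26 take 26, j++
i=2 j=3: A[i]=33>B[j]=28 take 28, j++
i=2 j=4: A[i]=33>B[j]=31 take 31, j++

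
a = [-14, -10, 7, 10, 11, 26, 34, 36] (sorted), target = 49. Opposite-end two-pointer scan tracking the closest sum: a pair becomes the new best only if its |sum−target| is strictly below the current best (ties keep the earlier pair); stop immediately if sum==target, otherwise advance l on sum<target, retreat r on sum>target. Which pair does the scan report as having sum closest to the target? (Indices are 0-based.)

pair (11, 36) with sum 47 (|Δ|=2)

[0,7] -14+36=22 d=27 * → l++
[1,7] -10+36=26 d=23 * → l++
[2,7] 7+36=43 d=6 * → l++
[3,7] 10+36=46 d=3 * → l++
[4,7] 11+36=47 d=2 * → l++
[5,7] 26+36=62 d=13 → r--
[5,6] 26+34=60 d=11 → r--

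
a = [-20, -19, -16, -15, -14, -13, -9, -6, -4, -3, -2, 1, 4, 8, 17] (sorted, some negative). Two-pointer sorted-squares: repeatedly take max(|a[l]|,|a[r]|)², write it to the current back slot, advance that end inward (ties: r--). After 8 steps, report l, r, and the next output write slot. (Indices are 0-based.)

l=7, r=13, next write slot=6

l=0 r=14: |-20|>|17| out[14]=400, l++
l=1 r=14: |-19|>|17| out[13]=361, l++
l=2 r=14: |-16|<=|17| out[12]=289, r--
l=2 r=13: |-16|>|8| out[11]=256, l++
l=3 r=13: |-15|>|8| out[10]=225, l++
l=4 r=13: |-14|>|8| out[9]=196, l++
l=5 r=13: |-13|>|8| out[8]=169, l++
l=6 r=13: |-9|>|8| out[7]=81, l++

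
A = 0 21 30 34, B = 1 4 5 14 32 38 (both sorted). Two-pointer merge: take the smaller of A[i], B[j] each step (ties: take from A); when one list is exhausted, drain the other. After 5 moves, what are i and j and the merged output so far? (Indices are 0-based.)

i=1, j=4, merged so far=[0, 1, 4, 5, 14]

i=0 j=0: A[i]=0<=B[j]=1 take 0, i++
i=1 j=0: A[i]=21>B[j]=1 take 1, j++
i=1 j=1: A[i]=21>B[j]=4 take 4, j++
i=1 j=2: A[i]=21>B[j]=5 take 5, j++
i=1 j=3: A[i]=21>B[j]=14 take 14, j++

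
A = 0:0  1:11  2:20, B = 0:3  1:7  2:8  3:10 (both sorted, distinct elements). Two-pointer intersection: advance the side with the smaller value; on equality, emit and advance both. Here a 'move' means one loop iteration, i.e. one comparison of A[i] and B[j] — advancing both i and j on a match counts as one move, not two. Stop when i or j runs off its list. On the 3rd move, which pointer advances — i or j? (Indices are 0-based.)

j

[i=0,j=0] 0<3 → i++
[i=1,j=0] 11>3 → j++
[i=1,j=1] 11>7 → j++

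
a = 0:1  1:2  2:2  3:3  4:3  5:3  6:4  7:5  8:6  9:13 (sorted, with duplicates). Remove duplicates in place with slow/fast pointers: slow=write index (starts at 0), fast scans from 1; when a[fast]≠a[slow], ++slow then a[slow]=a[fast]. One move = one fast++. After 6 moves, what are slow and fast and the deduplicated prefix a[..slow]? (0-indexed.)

slow=0 fast=1: a[fast]=2≠a[slow]=1 write a[1]=2, slow++,fast++
slow=1 fast=2: a[fast]=2=a[slow] dup, fast++
slow=1 fast=3: a[fast]=3≠a[slow]=2 write a[2]=3, slow++,fast++
slow=2 fast=4: a[fast]=3=a[slow] dup, fast++
slow=2 fast=5: a[fast]=3=a[slow] dup, fast++
slow=2 fast=6: a[fast]=4≠a[slow]=3 write a[3]=4, slow++,fast++

slow=3, fast=7, prefix=[1, 2, 3, 4]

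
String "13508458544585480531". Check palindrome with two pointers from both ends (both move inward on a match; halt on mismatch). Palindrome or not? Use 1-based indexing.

palindrome

[1,20] '1'=='1' → l++,r--
[2,19] '3'=='3' → l++,r--
[3,18] '5'=='5' → l++,r--
[4,17] '0'=='0' → l++,r--
[5,16] '8'=='8' → l++,r--
[6,15] '4'=='4' → l++,r--
[7,14] '5'=='5' → l++,r--
[8,13] '8'=='8' → l++,r--
[9,12] '5'=='5' → l++,r--
[10,11] '4'=='4' → l++,r--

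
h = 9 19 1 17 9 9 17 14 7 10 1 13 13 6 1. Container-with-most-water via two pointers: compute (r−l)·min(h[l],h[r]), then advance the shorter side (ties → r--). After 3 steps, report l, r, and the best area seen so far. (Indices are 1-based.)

l=1 r=15: min(9,1)*14=14 best=14 *, r--
l=1 r=14: min(9,6)*13=78 best=78 *, r--
l=1 r=13: min(9,13)*12=108 best=108 *, l++

l=2, r=13, best area=108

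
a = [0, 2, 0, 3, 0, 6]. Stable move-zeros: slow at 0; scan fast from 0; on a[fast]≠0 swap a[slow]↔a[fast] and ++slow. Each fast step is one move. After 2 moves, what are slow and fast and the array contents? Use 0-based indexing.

slow=1, fast=2, a=[2, 0, 0, 3, 0, 6]

(s=0,f=0) a[fast]=0 → fast++
(s=0,f=1) a[fast]=2≠0 swap→a[0]=2 → slow++,fast++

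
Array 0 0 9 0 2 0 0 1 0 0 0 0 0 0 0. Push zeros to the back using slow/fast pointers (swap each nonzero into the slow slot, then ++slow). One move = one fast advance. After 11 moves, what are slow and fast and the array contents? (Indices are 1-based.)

(s=1,f=1) a[fast]=0 → fast++
(s=1,f=2) a[fast]=0 → fast++
(s=1,f=3) a[fast]=9≠0 swap→a[1]=9 → slow++,fast++
(s=2,f=4) a[fast]=0 → fast++
(s=2,f=5) a[fast]=2≠0 swap→a[2]=2 → slow++,fast++
(s=3,f=6) a[fast]=0 → fast++
(s=3,f=7) a[fast]=0 → fast++
(s=3,f=8) a[fast]=1≠0 swap→a[3]=1 → slow++,fast++
(s=4,f=9) a[fast]=0 → fast++
(s=4,f=10) a[fast]=0 → fast++
(s=4,f=11) a[fast]=0 → fast++

slow=4, fast=12, a=[9, 2, 1, 0, 0, 0, 0, 0, 0, 0, 0, 0, 0, 0, 0]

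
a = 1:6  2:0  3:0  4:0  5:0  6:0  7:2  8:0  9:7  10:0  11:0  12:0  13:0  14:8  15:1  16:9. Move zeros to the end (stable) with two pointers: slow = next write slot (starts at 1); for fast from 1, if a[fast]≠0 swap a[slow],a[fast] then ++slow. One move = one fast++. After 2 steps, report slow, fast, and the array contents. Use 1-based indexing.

slow=1 fast=1: a[fast]=6≠0 swap→a[1]=6, slow++,fast++
slow=2 fast=2: a[fast]=0, fast++

slow=2, fast=3, a=[6, 0, 0, 0, 0, 0, 2, 0, 7, 0, 0, 0, 0, 8, 1, 9]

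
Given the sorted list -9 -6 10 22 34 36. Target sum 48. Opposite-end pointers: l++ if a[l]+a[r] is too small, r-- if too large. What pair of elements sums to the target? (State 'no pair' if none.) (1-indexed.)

no pair

l=1 r=6: -9+36=27 <48, l++
l=2 r=6: -6+36=30 <48, l++
l=3 r=6: 10+36=46 <48, l++
l=4 r=6: 22+36=58 >48, r--
l=4 r=5: 22+34=56 >48, r--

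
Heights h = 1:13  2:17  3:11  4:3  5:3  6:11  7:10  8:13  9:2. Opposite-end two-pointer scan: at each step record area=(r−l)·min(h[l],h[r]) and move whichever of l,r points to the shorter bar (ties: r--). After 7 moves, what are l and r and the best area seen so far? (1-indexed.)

l=1 r=9: min(13,2)*8=16 best=16 *, r--
l=1 r=8: min(13,13)*7=91 best=91 *, r--
l=1 r=7: min(13,10)*6=60 best=91, r--
l=1 r=6: min(13,11)*5=55 best=91, r--
l=1 r=5: min(13,3)*4=12 best=91, r--
l=1 r=4: min(13,3)*3=9 best=91, r--
l=1 r=3: min(13,11)*2=22 best=91, r--

l=1, r=2, best area=91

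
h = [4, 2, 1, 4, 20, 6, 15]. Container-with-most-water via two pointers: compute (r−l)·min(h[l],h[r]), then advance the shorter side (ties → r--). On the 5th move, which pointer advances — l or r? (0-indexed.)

l=0 r=6: min(4,15)*6=24 best=24 *, l++
l=1 r=6: min(2,15)*5=10 best=24, l++
l=2 r=6: min(1,15)*4=4 best=24, l++
l=3 r=6: min(4,15)*3=12 best=24, l++
l=4 r=6: min(20,15)*2=30 best=30 *, r--

r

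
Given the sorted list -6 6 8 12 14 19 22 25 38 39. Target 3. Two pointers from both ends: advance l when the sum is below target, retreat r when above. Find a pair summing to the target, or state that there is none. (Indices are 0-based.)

[0,9] -6+39=33 >3 → r--
[0,8] -6+38=32 >3 → r--
[0,7] -6+25=19 >3 → r--
[0,6] -6+22=16 >3 → r--
[0,5] -6+19=13 >3 → r--
[0,4] -6+14=8 >3 → r--
[0,3] -6+12=6 >3 → r--
[0,2] -6+8=2 <3 → l++
[1,2] 6+8=14 >3 → r--

no pair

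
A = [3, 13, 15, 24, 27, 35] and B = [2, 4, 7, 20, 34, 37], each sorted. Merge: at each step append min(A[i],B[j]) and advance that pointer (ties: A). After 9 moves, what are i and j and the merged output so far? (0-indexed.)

i=5, j=4, merged so far=[2, 3, 4, 7, 13, 15, 20, 24, 27]

[i=0,j=0] A[i]=3>B[j]=2 take 2 → j++
[i=0,j=1] A[i]=3<=B[j]=4 take 3 → i++
[i=1,j=1] A[i]=13>B[j]=4 take 4 → j++
[i=1,j=2] A[i]=13>B[j]=7 take 7 → j++
[i=1,j=3] A[i]=13<=B[j]=20 take 13 → i++
[i=2,j=3] A[i]=15<=B[j]=20 take 15 → i++
[i=3,j=3] A[i]=24>B[j]=20 take 20 → j++
[i=3,j=4] A[i]=24<=B[j]=34 take 24 → i++
[i=4,j=4] A[i]=27<=B[j]=34 take 27 → i++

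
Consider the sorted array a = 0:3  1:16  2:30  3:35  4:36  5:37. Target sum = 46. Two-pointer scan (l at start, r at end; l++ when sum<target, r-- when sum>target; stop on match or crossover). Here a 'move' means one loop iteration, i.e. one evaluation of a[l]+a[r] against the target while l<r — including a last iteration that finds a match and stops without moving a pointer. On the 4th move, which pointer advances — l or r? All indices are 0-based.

l=0 r=5: 3+37=40 <46, l++
l=1 r=5: 16+37=53 >46, r--
l=1 r=4: 16+36=52 >46, r--
l=1 r=3: 16+35=51 >46, r--

r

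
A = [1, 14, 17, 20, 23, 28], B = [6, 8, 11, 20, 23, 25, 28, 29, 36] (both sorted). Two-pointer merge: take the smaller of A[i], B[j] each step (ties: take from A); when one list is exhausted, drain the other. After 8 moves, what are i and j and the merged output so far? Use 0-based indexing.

i=4, j=4, merged so far=[1, 6, 8, 11, 14, 17, 20, 20]

[i=0,j=0] A[i]=1<=B[j]=6 take 1 → i++
[i=1,j=0] A[i]=14>B[j]=6 take 6 → j++
[i=1,j=1] A[i]=14>B[j]=8 take 8 → j++
[i=1,j=2] A[i]=14>B[j]=11 take 11 → j++
[i=1,j=3] A[i]=14<=B[j]=20 take 14 → i++
[i=2,j=3] A[i]=17<=B[j]=20 take 17 → i++
[i=3,j=3] A[i]=20<=B[j]=20 take 20 → i++
[i=4,j=3] A[i]=23>B[j]=20 take 20 → j++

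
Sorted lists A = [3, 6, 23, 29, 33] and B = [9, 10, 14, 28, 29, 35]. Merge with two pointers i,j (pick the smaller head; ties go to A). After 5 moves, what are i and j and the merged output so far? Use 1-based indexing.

[i=1,j=1] A[i]=3<=B[j]=9 take 3 → i++
[i=2,j=1] A[i]=6<=B[j]=9 take 6 → i++
[i=3,j=1] A[i]=23>B[j]=9 take 9 → j++
[i=3,j=2] A[i]=23>B[j]=10 take 10 → j++
[i=3,j=3] A[i]=23>B[j]=14 take 14 → j++

i=3, j=4, merged so far=[3, 6, 9, 10, 14]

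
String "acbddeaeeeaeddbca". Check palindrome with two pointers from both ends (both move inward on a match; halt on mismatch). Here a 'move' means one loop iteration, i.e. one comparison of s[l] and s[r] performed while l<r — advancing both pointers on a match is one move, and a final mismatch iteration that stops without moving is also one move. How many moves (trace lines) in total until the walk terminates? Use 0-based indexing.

l=0 r=16: 'a'=='a', l++,r--
l=1 r=15: 'c'=='c', l++,r--
l=2 r=14: 'b'=='b', l++,r--
l=3 r=13: 'd'=='d', l++,r--
l=4 r=12: 'd'=='d', l++,r--
l=5 r=11: 'e'=='e', l++,r--
l=6 r=10: 'a'=='a', l++,r--
l=7 r=9: 'e'=='e', l++,r--

8 moves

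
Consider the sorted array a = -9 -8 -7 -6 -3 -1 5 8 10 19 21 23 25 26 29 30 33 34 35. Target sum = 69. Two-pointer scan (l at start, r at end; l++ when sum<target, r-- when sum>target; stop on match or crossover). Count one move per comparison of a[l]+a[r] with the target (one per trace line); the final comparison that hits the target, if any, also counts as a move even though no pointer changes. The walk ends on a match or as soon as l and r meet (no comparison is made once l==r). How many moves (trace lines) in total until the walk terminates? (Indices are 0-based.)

[0,18] -9+35=26 <69 → l++
[1,18] -8+35=27 <69 → l++
[2,18] -7+35=28 <69 → l++
[3,18] -6+35=29 <69 → l++
[4,18] -3+35=32 <69 → l++
[5,18] -1+35=34 <69 → l++
[6,18] 5+35=40 <69 → l++
[7,18] 8+35=43 <69 → l++
[8,18] 10+35=45 <69 → l++
[9,18] 19+35=54 <69 → l++
[10,18] 21+35=56 <69 → l++
[11,18] 23+35=58 <69 → l++
[12,18] 25+35=60 <69 → l++
[13,18] 26+35=61 <69 → l++
[14,18] 29+35=64 <69 → l++
[15,18] 30+35=65 <69 → l++
[16,18] 33+35=68 <69 → l++
[17,18] 34+35=69 → found

18 moves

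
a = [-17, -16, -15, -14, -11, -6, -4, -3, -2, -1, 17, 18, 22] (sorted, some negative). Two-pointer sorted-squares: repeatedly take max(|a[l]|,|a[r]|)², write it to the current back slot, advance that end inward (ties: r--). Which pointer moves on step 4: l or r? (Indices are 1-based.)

l

l=1 r=13: |-17|<=|22| out[13]=484, r--
l=1 r=12: |-17|<=|18| out[12]=324, r--
l=1 r=11: |-17|<=|17| out[11]=289, r--
l=1 r=10: |-17|>|-1| out[10]=289, l++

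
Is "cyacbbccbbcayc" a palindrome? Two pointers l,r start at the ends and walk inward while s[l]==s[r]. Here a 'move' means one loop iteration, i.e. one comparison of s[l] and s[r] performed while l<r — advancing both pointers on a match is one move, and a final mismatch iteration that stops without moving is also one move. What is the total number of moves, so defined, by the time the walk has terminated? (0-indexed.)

7 moves

[0,13] 'c'=='c' → l++,r--
[1,12] 'y'=='y' → l++,r--
[2,11] 'a'=='a' → l++,r--
[3,10] 'c'=='c' → l++,r--
[4,9] 'b'=='b' → l++,r--
[5,8] 'b'=='b' → l++,r--
[6,7] 'c'=='c' → l++,r--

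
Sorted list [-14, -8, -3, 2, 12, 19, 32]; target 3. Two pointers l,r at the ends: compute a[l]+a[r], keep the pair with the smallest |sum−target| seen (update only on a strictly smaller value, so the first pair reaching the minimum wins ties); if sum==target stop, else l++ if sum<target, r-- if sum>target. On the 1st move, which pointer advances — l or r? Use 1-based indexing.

r

l=1 r=7: -14+32=18 d=15 *, r--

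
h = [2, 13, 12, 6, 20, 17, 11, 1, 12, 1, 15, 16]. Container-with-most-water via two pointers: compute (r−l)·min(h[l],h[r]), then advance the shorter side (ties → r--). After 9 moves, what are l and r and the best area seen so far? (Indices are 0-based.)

[0,11] min(2,16)*11=22 best=22 * → l++
[1,11] min(13,16)*10=130 best=130 * → l++
[2,11] min(12,16)*9=108 best=130 → l++
[3,11] min(6,16)*8=48 best=130 → l++
[4,11] min(20,16)*7=112 best=130 → r--
[4,10] min(20,15)*6=90 best=130 → r--
[4,9] min(20,1)*5=5 best=130 → r--
[4,8] min(20,12)*4=48 best=130 → r--
[4,7] min(20,1)*3=3 best=130 → r--

l=4, r=6, best area=130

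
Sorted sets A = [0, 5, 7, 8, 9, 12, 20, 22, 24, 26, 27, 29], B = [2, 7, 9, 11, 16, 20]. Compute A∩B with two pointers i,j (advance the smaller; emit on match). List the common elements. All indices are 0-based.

[i=0,j=0] 0<2 → i++
[i=1,j=0] 5>2 → j++
[i=1,j=1] 5<7 → i++
[i=2,j=1] 7==7 emit → i++,j++
[i=3,j=2] 8<9 → i++
[i=4,j=2] 9==9 emit → i++,j++
[i=5,j=3] 12>11 → j++
[i=5,j=4] 12<16 → i++
[i=6,j=4] 20>16 → j++
[i=6,j=5] 20==20 emit → i++,j++

intersection = [7, 9, 20]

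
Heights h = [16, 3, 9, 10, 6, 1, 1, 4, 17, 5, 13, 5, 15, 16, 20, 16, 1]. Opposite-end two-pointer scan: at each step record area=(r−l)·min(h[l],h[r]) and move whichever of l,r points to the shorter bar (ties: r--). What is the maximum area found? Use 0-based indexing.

max area = 240

l=0 r=16: min(16,1)*16=16 best=16 *, r--
l=0 r=15: min(16,16)*15=240 best=240 *, r--
l=0 r=14: min(16,20)*14=224 best=240, l++
l=1 r=14: min(3,20)*13=39 best=240, l++
l=2 r=14: min(9,20)*12=108 best=240, l++
l=3 r=14: min(10,20)*11=110 best=240, l++
l=4 r=14: min(6,20)*10=60 best=240, l++
l=5 r=14: min(1,20)*9=9 best=240, l++
l=6 r=14: min(1,20)*8=8 best=240, l++
l=7 r=14: min(4,20)*7=28 best=240, l++
l=8 r=14: min(17,20)*6=102 best=240, l++
l=9 r=14: min(5,20)*5=25 best=240, l++
l=10 r=14: min(13,20)*4=52 best=240, l++
l=11 r=14: min(5,20)*3=15 best=240, l++
l=12 r=14: min(15,20)*2=30 best=240, l++
l=13 r=14: min(16,20)*1=16 best=240, l++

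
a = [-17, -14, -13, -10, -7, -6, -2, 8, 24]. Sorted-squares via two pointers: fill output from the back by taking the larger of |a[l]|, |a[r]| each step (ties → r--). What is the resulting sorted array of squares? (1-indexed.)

l=1 r=9: |-17|<=|24| out[9]=576, r--
l=1 r=8: |-17|>|8| out[8]=289, l++
l=2 r=8: |-14|>|8| out[7]=196, l++
l=3 r=8: |-13|>|8| out[6]=169, l++
l=4 r=8: |-10|>|8| out[5]=100, l++
l=5 r=8: |-7|<=|8| out[4]=64, r--
l=5 r=7: |-7|>|-2| out[3]=49, l++
l=6 r=7: |-6|>|-2| out[2]=36, l++
l=7 r=7: |-2|<=|-2| out[1]=4, r--

[4, 36, 49, 64, 100, 169, 196, 289, 576]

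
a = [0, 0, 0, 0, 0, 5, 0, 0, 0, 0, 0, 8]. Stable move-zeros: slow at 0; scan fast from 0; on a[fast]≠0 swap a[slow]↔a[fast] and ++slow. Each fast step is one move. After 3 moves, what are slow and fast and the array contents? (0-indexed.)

slow=0, fast=3, a=[0, 0, 0, 0, 0, 5, 0, 0, 0, 0, 0, 8]

slow=0 fast=0: a[fast]=0, fast++
slow=0 fast=1: a[fast]=0, fast++
slow=0 fast=2: a[fast]=0, fast++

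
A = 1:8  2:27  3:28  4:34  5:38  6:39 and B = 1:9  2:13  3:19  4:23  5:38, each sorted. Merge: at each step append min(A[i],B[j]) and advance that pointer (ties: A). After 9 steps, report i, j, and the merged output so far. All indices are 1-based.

i=6, j=5, merged so far=[8, 9, 13, 19, 23, 27, 28, 34, 38]

i=1 j=1: A[i]=8<=B[j]=9 take 8, i++
i=2 j=1: A[i]=27>B[j]=9 take 9, j++
i=2 j=2: A[i]=27>B[j]=13 take 13, j++
i=2 j=3: A[i]=27>B[j]=19 take 19, j++
i=2 j=4: A[i]=27>B[j]=23 take 23, j++
i=2 j=5: A[i]=27<=B[j]=38 take 27, i++
i=3 j=5: A[i]=28<=B[j]=38 take 28, i++
i=4 j=5: A[i]=34<=B[j]=38 take 34, i++
i=5 j=5: A[i]=38<=B[j]=38 take 38, i++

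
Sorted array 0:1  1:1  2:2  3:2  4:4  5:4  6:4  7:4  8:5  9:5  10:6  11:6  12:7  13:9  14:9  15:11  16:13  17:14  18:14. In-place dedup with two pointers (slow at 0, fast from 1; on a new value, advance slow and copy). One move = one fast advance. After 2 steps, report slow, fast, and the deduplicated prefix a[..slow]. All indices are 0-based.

(s=0,f=1) a[fast]=1=a[slow] dup → fast++
(s=0,f=2) a[fast]=2≠a[slow]=1 write a[1]=2 → slow++,fast++

slow=1, fast=3, prefix=[1, 2]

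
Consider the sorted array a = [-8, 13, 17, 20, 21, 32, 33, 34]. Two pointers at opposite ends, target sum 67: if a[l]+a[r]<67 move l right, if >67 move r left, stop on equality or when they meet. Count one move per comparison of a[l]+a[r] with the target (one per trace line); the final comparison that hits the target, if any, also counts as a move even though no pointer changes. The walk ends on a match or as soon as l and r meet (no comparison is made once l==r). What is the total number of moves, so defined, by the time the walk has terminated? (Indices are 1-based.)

l=1 r=8: -8+34=26 <67, l++
l=2 r=8: 13+34=47 <67, l++
l=3 r=8: 17+34=51 <67, l++
l=4 r=8: 20+34=54 <67, l++
l=5 r=8: 21+34=55 <67, l++
l=6 r=8: 32+34=66 <67, l++
l=7 r=8: 33+34=67, found

7 moves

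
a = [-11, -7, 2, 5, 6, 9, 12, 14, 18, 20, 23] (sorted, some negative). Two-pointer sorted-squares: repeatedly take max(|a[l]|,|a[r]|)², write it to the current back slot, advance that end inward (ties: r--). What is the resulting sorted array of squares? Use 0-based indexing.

l=0 r=10: |-11|<=|23| out[10]=529, r--
l=0 r=9: |-11|<=|20| out[9]=400, r--
l=0 r=8: |-11|<=|18| out[8]=324, r--
l=0 r=7: |-11|<=|14| out[7]=196, r--
l=0 r=6: |-11|<=|12| out[6]=144, r--
l=0 r=5: |-11|>|9| out[5]=121, l++
l=1 r=5: |-7|<=|9| out[4]=81, r--
l=1 r=4: |-7|>|6| out[3]=49, l++
l=2 r=4: |2|<=|6| out[2]=36, r--
l=2 r=3: |2|<=|5| out[1]=25, r--
l=2 r=2: |2|<=|2| out[0]=4, r--

[4, 25, 36, 49, 81, 121, 144, 196, 324, 400, 529]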